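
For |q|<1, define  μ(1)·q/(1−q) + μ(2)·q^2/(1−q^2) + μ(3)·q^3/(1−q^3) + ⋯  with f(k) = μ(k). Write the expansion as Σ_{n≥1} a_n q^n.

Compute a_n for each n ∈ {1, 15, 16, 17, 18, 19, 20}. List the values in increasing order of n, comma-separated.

1, 0, 0, 0, 0, 0, 0

q^1  k|1↦μ(k): 1:1  a_1=1
d|15:{15,5,3,1}  Σμ=1+(-1)+(-1)+1=0
[q^16] μ(16)=0,μ(8)=0,μ(4)=0,μ(2)=-1,μ(1)=1 ⇒ 0
q^17  k|17↦μ(k): 17:-1 1:1  a_17=0
d|18:{1,2,3,6,9,18}  Σμ=1+(-1)+(-1)+1+0+0=0
[q^19] μ(19)=-1,μ(1)=1 ⇒ 0
n=20: 1·20 2·10 4·5 5·4 10·2 20·1  μ→[1+(-1)+0+(-1)+1+0]=0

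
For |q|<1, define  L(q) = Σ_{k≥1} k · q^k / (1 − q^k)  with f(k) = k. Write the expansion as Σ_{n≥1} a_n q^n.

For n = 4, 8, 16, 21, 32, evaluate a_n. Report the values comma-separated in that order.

[q^4] f(4)=4,f(2)=2,f(1)=1 ⇒ 7
d|8:{8,4,2,1}  Σf=8+4+2+1=15
d|16:{1,2,4,8,16}  Σf=1+2+4+8+16=31
[q^21] f(21)=21,f(7)=7,f(3)=3,f(1)=1 ⇒ 32
[q^32] f(1)=1,f(2)=2,f(4)=4,f(8)=8,f(16)=16,f(32)=32 ⇒ 63

7, 15, 31, 32, 63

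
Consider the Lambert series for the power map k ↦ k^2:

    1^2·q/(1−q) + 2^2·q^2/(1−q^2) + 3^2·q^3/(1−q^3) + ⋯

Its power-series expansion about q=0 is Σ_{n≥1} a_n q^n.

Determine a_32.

a_32 = 1365

n=32: 32·1 16·2 8·4 4·8 2·16 1·32  f→[1024+256+64+16+4+1]=1365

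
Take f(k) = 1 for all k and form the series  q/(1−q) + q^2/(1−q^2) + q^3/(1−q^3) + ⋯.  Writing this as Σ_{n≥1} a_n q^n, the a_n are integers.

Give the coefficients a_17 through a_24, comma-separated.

[q^17] f(1)=1,f(17)=1 ⇒ 2
d|18:{18,9,6,3,2,1}  Σf=1+1+1+1+1+1=6
q^19  k|19↦f(k): 19:1 1:1  a_19=2
d|20:{1,2,4,5,10,20}  Σf=1+1+1+1+1+1=6
[q^21] f(21)=1,f(7)=1,f(3)=1,f(1)=1 ⇒ 4
n=22: 22·1 11·2 2·11 1·22  f→[1+1+1+1]=4
n=23: 1·23 23·1  f→[1+1]=2
[q^24] f(24)=1,f(12)=1,f(8)=1,f(6)=1,f(4)=1,f(3)=1,f(2)=1,f(1)=1 ⇒ 8

2, 6, 2, 6, 4, 4, 2, 8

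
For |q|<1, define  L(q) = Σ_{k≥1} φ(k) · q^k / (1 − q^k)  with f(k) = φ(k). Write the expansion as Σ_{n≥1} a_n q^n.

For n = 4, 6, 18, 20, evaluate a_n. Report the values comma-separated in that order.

n=4: 1·4 2·2 4·1  φ→[1+1+2]=4
q^6  k|6↦φ(k): 6:2 3:2 2:1 1:1  a_6=6
[q^18] φ(18)=6,φ(9)=6,φ(6)=2,φ(3)=2,φ(2)=1,φ(1)=1 ⇒ 18
q^20  k|20↦φ(k): 1:1 2:1 4:2 5:4 10:4 20:8  a_20=20

4, 6, 18, 20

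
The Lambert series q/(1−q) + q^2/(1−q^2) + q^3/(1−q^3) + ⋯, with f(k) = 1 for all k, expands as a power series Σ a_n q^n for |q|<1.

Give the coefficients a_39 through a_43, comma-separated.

4, 8, 2, 8, 2

n=39: 39·1 13·3 3·13 1·39  f→[1+1+1+1]=4
[q^40] f(40)=1,f(20)=1,f(10)=1,f(8)=1,f(5)=1,f(4)=1,f(2)=1,f(1)=1 ⇒ 8
q^41  k|41↦f(k): 1:1 41:1  a_41=2
q^42  k|42↦f(k): 42:1 21:1 14:1 7:1 6:1 3:1 2:1 1:1  a_42=8
[q^43] f(43)=1,f(1)=1 ⇒ 2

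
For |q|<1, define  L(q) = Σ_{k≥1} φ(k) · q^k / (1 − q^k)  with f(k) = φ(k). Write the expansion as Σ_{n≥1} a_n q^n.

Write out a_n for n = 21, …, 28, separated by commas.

[q^21] φ(21)=12,φ(7)=6,φ(3)=2,φ(1)=1 ⇒ 21
q^22  k|22↦φ(k): 22:10 11:10 2:1 1:1  a_22=22
n=23: 23·1 1·23  φ→[22+1]=23
n=24: 24·1 12·2 8·3 6·4 4·6 3·8 2·12 1·24  φ→[8+4+4+2+2+2+1+1]=24
d|25:{25,5,1}  Σφ=20+4+1=25
q^26  k|26↦φ(k): 26:12 13:12 2:1 1:1  a_26=26
[q^27] φ(27)=18,φ(9)=6,φ(3)=2,φ(1)=1 ⇒ 27
d|28:{28,14,7,4,2,1}  Σφ=12+6+6+2+1+1=28

21, 22, 23, 24, 25, 26, 27, 28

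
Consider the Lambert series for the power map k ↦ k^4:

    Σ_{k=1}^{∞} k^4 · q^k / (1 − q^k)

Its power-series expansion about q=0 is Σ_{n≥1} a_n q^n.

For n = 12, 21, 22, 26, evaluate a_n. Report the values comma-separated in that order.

22386, 196964, 248914, 485554

d|12:{12,6,4,3,2,1}  Σf=20736+1296+256+81+16+1=22386
d|21:{1,3,7,21}  Σf=1+81+2401+194481=196964
d|22:{22,11,2,1}  Σf=234256+14641+16+1=248914
n=26: 26·1 13·2 2·13 1·26  f→[456976+28561+16+1]=485554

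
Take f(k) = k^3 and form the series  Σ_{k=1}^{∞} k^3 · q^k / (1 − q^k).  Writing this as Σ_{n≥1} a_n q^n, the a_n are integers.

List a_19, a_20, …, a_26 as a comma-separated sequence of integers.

6860, 9198, 9632, 11988, 12168, 16380, 15751, 19782

q^19  k|19↦f(k): 1:1 19:6859  a_19=6860
q^20  k|20↦f(k): 1:1 2:8 4:64 5:125 10:1000 20:8000  a_20=9198
d|21:{21,7,3,1}  Σf=9261+343+27+1=9632
d|22:{1,2,11,22}  Σf=1+8+1331+10648=11988
q^23  k|23↦f(k): 23:12167 1:1  a_23=12168
[q^24] f(24)=13824,f(12)=1728,f(8)=512,f(6)=216,f(4)=64,f(3)=27,f(2)=8,f(1)=1 ⇒ 16380
q^25  k|25↦f(k): 25:15625 5:125 1:1  a_25=15751
n=26: 1·26 2·13 13·2 26·1  f→[1+8+2197+17576]=19782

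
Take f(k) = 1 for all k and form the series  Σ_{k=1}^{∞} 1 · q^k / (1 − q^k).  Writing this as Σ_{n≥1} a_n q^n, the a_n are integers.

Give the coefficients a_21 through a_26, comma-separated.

4, 4, 2, 8, 3, 4

n=21: 21·1 7·3 3·7 1·21  f→[1+1+1+1]=4
[q^22] f(22)=1,f(11)=1,f(2)=1,f(1)=1 ⇒ 4
d|23:{1,23}  Σf=1+1=2
n=24: 1·24 2·12 3·8 4·6 6·4 8·3 12·2 24·1  f→[1+1+1+1+1+1+1+1]=8
n=25: 25·1 5·5 1·25  f→[1+1+1]=3
n=26: 26·1 13·2 2·13 1·26  f→[1+1+1+1]=4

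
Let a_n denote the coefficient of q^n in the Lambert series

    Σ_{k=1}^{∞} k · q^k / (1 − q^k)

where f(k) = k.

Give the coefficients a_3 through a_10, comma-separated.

4, 7, 6, 12, 8, 15, 13, 18

n=3: 3·1 1·3  f→[3+1]=4
n=4: 1·4 2·2 4·1  f→[1+2+4]=7
d|5:{1,5}  Σf=1+5=6
q^6  k|6↦f(k): 6:6 3:3 2:2 1:1  a_6=12
d|7:{1,7}  Σf=1+7=8
n=8: 1·8 2·4 4·2 8·1  f→[1+2+4+8]=15
[q^9] f(1)=1,f(3)=3,f(9)=9 ⇒ 13
d|10:{1,2,5,10}  Σf=1+2+5+10=18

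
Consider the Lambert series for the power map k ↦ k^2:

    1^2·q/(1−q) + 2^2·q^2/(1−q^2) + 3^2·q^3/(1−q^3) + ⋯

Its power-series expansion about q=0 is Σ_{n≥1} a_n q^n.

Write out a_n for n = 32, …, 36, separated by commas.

1365, 1220, 1450, 1300, 1911

n=32: 1·32 2·16 4·8 8·4 16·2 32·1  f→[1+4+16+64+256+1024]=1365
[q^33] f(33)=1089,f(11)=121,f(3)=9,f(1)=1 ⇒ 1220
n=34: 34·1 17·2 2·17 1·34  f→[1156+289+4+1]=1450
[q^35] f(1)=1,f(5)=25,f(7)=49,f(35)=1225 ⇒ 1300
q^36  k|36↦f(k): 36:1296 18:324 12:144 9:81 6:36 4:16 3:9 2:4 1:1  a_36=1911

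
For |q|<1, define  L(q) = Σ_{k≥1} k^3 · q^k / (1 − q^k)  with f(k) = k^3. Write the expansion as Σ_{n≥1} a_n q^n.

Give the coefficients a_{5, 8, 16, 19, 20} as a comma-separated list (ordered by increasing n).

126, 585, 4681, 6860, 9198

[q^5] f(1)=1,f(5)=125 ⇒ 126
d|8:{8,4,2,1}  Σf=512+64+8+1=585
[q^16] f(1)=1,f(2)=8,f(4)=64,f(8)=512,f(16)=4096 ⇒ 4681
n=19: 19·1 1·19  f→[6859+1]=6860
q^20  k|20↦f(k): 20:8000 10:1000 5:125 4:64 2:8 1:1  a_20=9198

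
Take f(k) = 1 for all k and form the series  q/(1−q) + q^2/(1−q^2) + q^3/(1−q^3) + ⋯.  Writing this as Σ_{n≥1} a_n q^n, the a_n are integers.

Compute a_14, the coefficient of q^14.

n=14: 14·1 7·2 2·7 1·14  f→[1+1+1+1]=4

a_14 = 4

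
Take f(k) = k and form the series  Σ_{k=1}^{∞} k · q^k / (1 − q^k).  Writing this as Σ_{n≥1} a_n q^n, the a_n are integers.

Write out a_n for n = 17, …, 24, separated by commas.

n=17: 17·1 1·17  f→[17+1]=18
q^18  k|18↦f(k): 1:1 2:2 3:3 6:6 9:9 18:18  a_18=39
q^19  k|19↦f(k): 19:19 1:1  a_19=20
q^20  k|20↦f(k): 1:1 2:2 4:4 5:5 10:10 20:20  a_20=42
n=21: 21·1 7·3 3·7 1·21  f→[21+7+3+1]=32
d|22:{1,2,11,22}  Σf=1+2+11+22=36
n=23: 23·1 1·23  f→[23+1]=24
d|24:{24,12,8,6,4,3,2,1}  Σf=24+12+8+6+4+3+2+1=60

18, 39, 20, 42, 32, 36, 24, 60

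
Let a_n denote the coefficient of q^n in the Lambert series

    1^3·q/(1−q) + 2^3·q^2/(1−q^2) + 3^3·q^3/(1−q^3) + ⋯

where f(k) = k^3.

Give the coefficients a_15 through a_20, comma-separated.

3528, 4681, 4914, 6813, 6860, 9198

[q^15] f(15)=3375,f(5)=125,f(3)=27,f(1)=1 ⇒ 3528
n=16: 1·16 2·8 4·4 8·2 16·1  f→[1+8+64+512+4096]=4681
n=17: 17·1 1·17  f→[4913+1]=4914
d|18:{1,2,3,6,9,18}  Σf=1+8+27+216+729+5832=6813
n=19: 1·19 19·1  f→[1+6859]=6860
d|20:{1,2,4,5,10,20}  Σf=1+8+64+125+1000+8000=9198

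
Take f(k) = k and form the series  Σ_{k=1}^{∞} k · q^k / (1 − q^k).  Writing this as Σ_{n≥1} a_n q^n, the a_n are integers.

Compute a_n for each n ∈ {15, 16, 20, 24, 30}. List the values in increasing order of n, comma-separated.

24, 31, 42, 60, 72

[q^15] f(1)=1,f(3)=3,f(5)=5,f(15)=15 ⇒ 24
n=16: 16·1 8·2 4·4 2·8 1·16  f→[16+8+4+2+1]=31
[q^20] f(20)=20,f(10)=10,f(5)=5,f(4)=4,f(2)=2,f(1)=1 ⇒ 42
q^24  k|24↦f(k): 24:24 12:12 8:8 6:6 4:4 3:3 2:2 1:1  a_24=60
q^30  k|30↦f(k): 30:30 15:15 10:10 6:6 5:5 3:3 2:2 1:1  a_30=72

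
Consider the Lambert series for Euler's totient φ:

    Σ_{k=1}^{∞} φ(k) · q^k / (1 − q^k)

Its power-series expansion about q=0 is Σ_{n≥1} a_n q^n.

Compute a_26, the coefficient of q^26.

q^26  k|26↦φ(k): 1:1 2:1 13:12 26:12  a_26=26

a_26 = 26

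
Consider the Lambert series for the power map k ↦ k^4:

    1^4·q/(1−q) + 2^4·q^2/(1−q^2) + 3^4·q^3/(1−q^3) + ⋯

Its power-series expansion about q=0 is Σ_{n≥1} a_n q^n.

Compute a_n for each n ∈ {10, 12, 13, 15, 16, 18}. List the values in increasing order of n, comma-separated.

10642, 22386, 28562, 51332, 69905, 112931

[q^10] f(1)=1,f(2)=16,f(5)=625,f(10)=10000 ⇒ 10642
n=12: 1·12 2·6 3·4 4·3 6·2 12·1  f→[1+16+81+256+1296+20736]=22386
q^13  k|13↦f(k): 13:28561 1:1  a_13=28562
q^15  k|15↦f(k): 1:1 3:81 5:625 15:50625  a_15=51332
q^16  k|16↦f(k): 1:1 2:16 4:256 8:4096 16:65536  a_16=69905
q^18  k|18↦f(k): 1:1 2:16 3:81 6:1296 9:6561 18:104976  a_18=112931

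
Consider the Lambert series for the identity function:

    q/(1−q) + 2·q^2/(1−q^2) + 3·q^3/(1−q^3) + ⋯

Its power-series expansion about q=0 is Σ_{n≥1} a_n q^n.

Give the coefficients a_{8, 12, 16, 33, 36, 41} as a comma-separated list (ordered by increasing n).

15, 28, 31, 48, 91, 42

d|8:{8,4,2,1}  Σf=8+4+2+1=15
n=12: 1·12 2·6 3·4 4·3 6·2 12·1  f→[1+2+3+4+6+12]=28
n=16: 16·1 8·2 4·4 2·8 1·16  f→[16+8+4+2+1]=31
[q^33] f(33)=33,f(11)=11,f(3)=3,f(1)=1 ⇒ 48
q^36  k|36↦f(k): 1:1 2:2 3:3 4:4 6:6 9:9 12:12 18:18 36:36  a_36=91
d|41:{41,1}  Σf=41+1=42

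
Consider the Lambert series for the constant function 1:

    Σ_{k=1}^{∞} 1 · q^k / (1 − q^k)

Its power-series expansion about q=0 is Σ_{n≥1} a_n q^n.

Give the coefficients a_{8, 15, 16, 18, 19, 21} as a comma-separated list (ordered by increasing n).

4, 4, 5, 6, 2, 4

d|8:{1,2,4,8}  Σf=1+1+1+1=4
[q^15] f(15)=1,f(5)=1,f(3)=1,f(1)=1 ⇒ 4
d|16:{16,8,4,2,1}  Σf=1+1+1+1+1=5
[q^18] f(1)=1,f(2)=1,f(3)=1,f(6)=1,f(9)=1,f(18)=1 ⇒ 6
n=19: 19·1 1·19  f→[1+1]=2
[q^21] f(21)=1,f(7)=1,f(3)=1,f(1)=1 ⇒ 4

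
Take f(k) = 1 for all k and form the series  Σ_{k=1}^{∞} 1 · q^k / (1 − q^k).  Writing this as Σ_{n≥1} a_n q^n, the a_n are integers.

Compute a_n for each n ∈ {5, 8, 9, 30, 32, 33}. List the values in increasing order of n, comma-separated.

[q^5] f(1)=1,f(5)=1 ⇒ 2
n=8: 8·1 4·2 2·4 1·8  f→[1+1+1+1]=4
[q^9] f(9)=1,f(3)=1,f(1)=1 ⇒ 3
[q^30] f(1)=1,f(2)=1,f(3)=1,f(5)=1,f(6)=1,f(10)=1,f(15)=1,f(30)=1 ⇒ 8
n=32: 32·1 16·2 8·4 4·8 2·16 1·32  f→[1+1+1+1+1+1]=6
n=33: 1·33 3·11 11·3 33·1  f→[1+1+1+1]=4

2, 4, 3, 8, 6, 4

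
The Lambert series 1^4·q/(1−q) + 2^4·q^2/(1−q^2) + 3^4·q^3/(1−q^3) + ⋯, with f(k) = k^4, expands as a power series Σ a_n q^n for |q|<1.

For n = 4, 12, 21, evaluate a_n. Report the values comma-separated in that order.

273, 22386, 196964

d|4:{4,2,1}  Σf=256+16+1=273
[q^12] f(1)=1,f(2)=16,f(3)=81,f(4)=256,f(6)=1296,f(12)=20736 ⇒ 22386
[q^21] f(1)=1,f(3)=81,f(7)=2401,f(21)=194481 ⇒ 196964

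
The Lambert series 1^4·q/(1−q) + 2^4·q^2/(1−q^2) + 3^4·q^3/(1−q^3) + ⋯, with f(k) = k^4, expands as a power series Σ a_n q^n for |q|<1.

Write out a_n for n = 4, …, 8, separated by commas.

[q^4] f(1)=1,f(2)=16,f(4)=256 ⇒ 273
q^5  k|5↦f(k): 1:1 5:625  a_5=626
[q^6] f(1)=1,f(2)=16,f(3)=81,f(6)=1296 ⇒ 1394
d|7:{7,1}  Σf=2401+1=2402
d|8:{8,4,2,1}  Σf=4096+256+16+1=4369

273, 626, 1394, 2402, 4369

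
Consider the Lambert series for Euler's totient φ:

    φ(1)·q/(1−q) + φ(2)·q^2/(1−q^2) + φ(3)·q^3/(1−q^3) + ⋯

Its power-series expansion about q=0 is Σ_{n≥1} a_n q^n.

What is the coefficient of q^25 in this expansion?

d|25:{1,5,25}  Σφ=1+4+20=25

a_25 = 25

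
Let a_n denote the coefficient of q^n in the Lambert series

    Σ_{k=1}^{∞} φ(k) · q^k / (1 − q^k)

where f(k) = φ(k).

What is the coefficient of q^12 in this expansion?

n=12: 12·1 6·2 4·3 3·4 2·6 1·12  φ→[4+2+2+2+1+1]=12

a_12 = 12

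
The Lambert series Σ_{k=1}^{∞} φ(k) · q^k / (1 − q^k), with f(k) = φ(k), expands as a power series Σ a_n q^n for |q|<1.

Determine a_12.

d|12:{1,2,3,4,6,12}  Σφ=1+1+2+2+2+4=12

a_12 = 12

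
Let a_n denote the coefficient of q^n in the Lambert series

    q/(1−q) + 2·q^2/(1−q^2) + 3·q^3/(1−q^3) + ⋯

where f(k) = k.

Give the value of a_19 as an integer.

a_19 = 20

n=19: 19·1 1·19  f→[19+1]=20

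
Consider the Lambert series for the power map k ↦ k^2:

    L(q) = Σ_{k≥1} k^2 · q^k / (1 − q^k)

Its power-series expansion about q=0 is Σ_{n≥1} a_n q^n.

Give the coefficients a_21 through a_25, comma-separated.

d|21:{1,3,7,21}  Σf=1+9+49+441=500
d|22:{1,2,11,22}  Σf=1+4+121+484=610
n=23: 1·23 23·1  f→[1+529]=530
q^24  k|24↦f(k): 1:1 2:4 3:9 4:16 6:36 8:64 12:144 24:576  a_24=850
q^25  k|25↦f(k): 1:1 5:25 25:625  a_25=651

500, 610, 530, 850, 651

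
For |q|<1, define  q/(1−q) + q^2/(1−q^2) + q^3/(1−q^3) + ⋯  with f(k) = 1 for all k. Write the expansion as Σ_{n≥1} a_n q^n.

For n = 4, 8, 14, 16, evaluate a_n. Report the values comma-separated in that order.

3, 4, 4, 5

[q^4] f(4)=1,f(2)=1,f(1)=1 ⇒ 3
n=8: 8·1 4·2 2·4 1·8  f→[1+1+1+1]=4
[q^14] f(1)=1,f(2)=1,f(7)=1,f(14)=1 ⇒ 4
[q^16] f(1)=1,f(2)=1,f(4)=1,f(8)=1,f(16)=1 ⇒ 5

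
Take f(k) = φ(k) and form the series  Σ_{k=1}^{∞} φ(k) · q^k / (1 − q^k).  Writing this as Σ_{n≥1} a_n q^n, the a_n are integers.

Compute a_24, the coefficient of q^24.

d|24:{1,2,3,4,6,8,12,24}  Σφ=1+1+2+2+2+4+4+8=24

a_24 = 24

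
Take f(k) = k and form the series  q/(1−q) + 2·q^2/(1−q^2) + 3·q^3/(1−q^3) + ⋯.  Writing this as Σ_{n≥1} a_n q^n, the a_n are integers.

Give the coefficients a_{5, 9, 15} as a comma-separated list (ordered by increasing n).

6, 13, 24

[q^5] f(5)=5,f(1)=1 ⇒ 6
d|9:{1,3,9}  Σf=1+3+9=13
d|15:{15,5,3,1}  Σf=15+5+3+1=24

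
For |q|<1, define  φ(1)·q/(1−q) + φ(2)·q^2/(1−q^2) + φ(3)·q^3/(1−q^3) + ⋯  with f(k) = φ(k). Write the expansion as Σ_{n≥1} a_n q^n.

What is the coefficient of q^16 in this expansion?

q^16  k|16↦φ(k): 1:1 2:1 4:2 8:4 16:8  a_16=16

a_16 = 16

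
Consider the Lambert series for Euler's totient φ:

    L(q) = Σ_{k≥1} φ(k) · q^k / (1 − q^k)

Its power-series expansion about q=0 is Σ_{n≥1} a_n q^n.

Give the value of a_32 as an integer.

[q^32] φ(32)=16,φ(16)=8,φ(8)=4,φ(4)=2,φ(2)=1,φ(1)=1 ⇒ 32

a_32 = 32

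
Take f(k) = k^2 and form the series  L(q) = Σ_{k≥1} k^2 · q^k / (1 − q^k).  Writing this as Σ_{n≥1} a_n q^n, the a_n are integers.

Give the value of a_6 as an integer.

a_6 = 50

[q^6] f(1)=1,f(2)=4,f(3)=9,f(6)=36 ⇒ 50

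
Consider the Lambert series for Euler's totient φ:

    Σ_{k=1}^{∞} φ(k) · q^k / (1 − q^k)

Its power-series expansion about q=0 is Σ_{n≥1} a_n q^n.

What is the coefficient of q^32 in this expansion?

[q^32] φ(32)=16,φ(16)=8,φ(8)=4,φ(4)=2,φ(2)=1,φ(1)=1 ⇒ 32

a_32 = 32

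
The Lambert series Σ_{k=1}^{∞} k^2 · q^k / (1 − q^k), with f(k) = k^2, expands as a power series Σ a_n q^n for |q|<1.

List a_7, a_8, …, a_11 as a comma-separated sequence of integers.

50, 85, 91, 130, 122

[q^7] f(1)=1,f(7)=49 ⇒ 50
q^8  k|8↦f(k): 1:1 2:4 4:16 8:64  a_8=85
q^9  k|9↦f(k): 1:1 3:9 9:81  a_9=91
d|10:{1,2,5,10}  Σf=1+4+25+100=130
[q^11] f(1)=1,f(11)=121 ⇒ 122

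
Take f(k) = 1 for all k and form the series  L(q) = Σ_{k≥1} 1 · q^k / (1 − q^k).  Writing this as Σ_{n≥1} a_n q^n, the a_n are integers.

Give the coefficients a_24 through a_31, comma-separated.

n=24: 24·1 12·2 8·3 6·4 4·6 3·8 2·12 1·24  f→[1+1+1+1+1+1+1+1]=8
[q^25] f(1)=1,f(5)=1,f(25)=1 ⇒ 3
n=26: 1·26 2·13 13·2 26·1  f→[1+1+1+1]=4
d|27:{1,3,9,27}  Σf=1+1+1+1=4
n=28: 1·28 2·14 4·7 7·4 14·2 28·1  f→[1+1+1+1+1+1]=6
q^29  k|29↦f(k): 29:1 1:1  a_29=2
[q^30] f(1)=1,f(2)=1,f(3)=1,f(5)=1,f(6)=1,f(10)=1,f(15)=1,f(30)=1 ⇒ 8
d|31:{1,31}  Σf=1+1=2

8, 3, 4, 4, 6, 2, 8, 2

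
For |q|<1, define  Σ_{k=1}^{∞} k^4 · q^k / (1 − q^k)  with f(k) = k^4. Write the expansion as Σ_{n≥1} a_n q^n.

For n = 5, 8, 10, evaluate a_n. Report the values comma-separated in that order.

626, 4369, 10642

n=5: 5·1 1·5  f→[625+1]=626
n=8: 1·8 2·4 4·2 8·1  f→[1+16+256+4096]=4369
[q^10] f(10)=10000,f(5)=625,f(2)=16,f(1)=1 ⇒ 10642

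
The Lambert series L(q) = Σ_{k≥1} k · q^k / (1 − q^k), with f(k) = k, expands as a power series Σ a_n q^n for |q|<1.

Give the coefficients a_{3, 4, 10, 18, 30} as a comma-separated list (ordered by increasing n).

q^3  k|3↦f(k): 3:3 1:1  a_3=4
d|4:{4,2,1}  Σf=4+2+1=7
q^10  k|10↦f(k): 1:1 2:2 5:5 10:10  a_10=18
d|18:{1,2,3,6,9,18}  Σf=1+2+3+6+9+18=39
q^30  k|30↦f(k): 1:1 2:2 3:3 5:5 6:6 10:10 15:15 30:30  a_30=72

4, 7, 18, 39, 72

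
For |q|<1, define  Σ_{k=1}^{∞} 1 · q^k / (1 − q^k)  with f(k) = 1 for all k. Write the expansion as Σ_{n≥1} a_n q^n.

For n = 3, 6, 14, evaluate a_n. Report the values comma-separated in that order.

2, 4, 4

q^3  k|3↦f(k): 1:1 3:1  a_3=2
n=6: 1·6 2·3 3·2 6·1  f→[1+1+1+1]=4
d|14:{14,7,2,1}  Σf=1+1+1+1=4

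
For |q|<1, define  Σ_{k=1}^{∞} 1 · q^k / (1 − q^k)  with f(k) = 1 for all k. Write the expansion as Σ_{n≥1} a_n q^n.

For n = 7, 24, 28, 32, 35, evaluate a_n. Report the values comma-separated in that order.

2, 8, 6, 6, 4

d|7:{7,1}  Σf=1+1=2
n=24: 1·24 2·12 3·8 4·6 6·4 8·3 12·2 24·1  f→[1+1+1+1+1+1+1+1]=8
[q^28] f(1)=1,f(2)=1,f(4)=1,f(7)=1,f(14)=1,f(28)=1 ⇒ 6
[q^32] f(32)=1,f(16)=1,f(8)=1,f(4)=1,f(2)=1,f(1)=1 ⇒ 6
d|35:{35,7,5,1}  Σf=1+1+1+1=4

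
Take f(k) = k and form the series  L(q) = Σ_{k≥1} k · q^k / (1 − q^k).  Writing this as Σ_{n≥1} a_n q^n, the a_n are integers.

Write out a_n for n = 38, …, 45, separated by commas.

n=38: 38·1 19·2 2·19 1·38  f→[38+19+2+1]=60
d|39:{39,13,3,1}  Σf=39+13+3+1=56
q^40  k|40↦f(k): 40:40 20:20 10:10 8:8 5:5 4:4 2:2 1:1  a_40=90
q^41  k|41↦f(k): 41:41 1:1  a_41=42
[q^42] f(1)=1,f(2)=2,f(3)=3,f(6)=6,f(7)=7,f(14)=14,f(21)=21,f(42)=42 ⇒ 96
n=43: 43·1 1·43  f→[43+1]=44
n=44: 1·44 2·22 4·11 11·4 22·2 44·1  f→[1+2+4+11+22+44]=84
[q^45] f(45)=45,f(15)=15,f(9)=9,f(5)=5,f(3)=3,f(1)=1 ⇒ 78

60, 56, 90, 42, 96, 44, 84, 78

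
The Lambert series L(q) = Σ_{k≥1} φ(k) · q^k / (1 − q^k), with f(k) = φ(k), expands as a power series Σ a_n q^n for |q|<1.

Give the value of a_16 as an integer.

[q^16] φ(16)=8,φ(8)=4,φ(4)=2,φ(2)=1,φ(1)=1 ⇒ 16

a_16 = 16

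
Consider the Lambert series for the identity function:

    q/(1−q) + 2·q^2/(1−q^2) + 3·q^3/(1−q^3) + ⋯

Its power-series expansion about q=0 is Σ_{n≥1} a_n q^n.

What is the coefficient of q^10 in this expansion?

q^10  k|10↦f(k): 10:10 5:5 2:2 1:1  a_10=18

a_10 = 18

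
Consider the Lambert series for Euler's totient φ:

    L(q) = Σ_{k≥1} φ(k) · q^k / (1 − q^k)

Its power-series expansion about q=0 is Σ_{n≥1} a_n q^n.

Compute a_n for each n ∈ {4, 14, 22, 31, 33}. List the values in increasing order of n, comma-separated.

[q^4] φ(1)=1,φ(2)=1,φ(4)=2 ⇒ 4
d|14:{1,2,7,14}  Σφ=1+1+6+6=14
d|22:{1,2,11,22}  Σφ=1+1+10+10=22
[q^31] φ(31)=30,φ(1)=1 ⇒ 31
q^33  k|33↦φ(k): 33:20 11:10 3:2 1:1  a_33=33

4, 14, 22, 31, 33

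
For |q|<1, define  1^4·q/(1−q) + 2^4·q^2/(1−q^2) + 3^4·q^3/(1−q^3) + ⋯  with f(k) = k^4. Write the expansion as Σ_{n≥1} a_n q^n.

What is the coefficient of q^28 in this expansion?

a_28 = 655746

n=28: 1·28 2·14 4·7 7·4 14·2 28·1  f→[1+16+256+2401+38416+614656]=655746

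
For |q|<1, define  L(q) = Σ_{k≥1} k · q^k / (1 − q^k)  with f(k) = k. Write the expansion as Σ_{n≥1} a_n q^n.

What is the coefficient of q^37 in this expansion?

a_37 = 38

q^37  k|37↦f(k): 1:1 37:37  a_37=38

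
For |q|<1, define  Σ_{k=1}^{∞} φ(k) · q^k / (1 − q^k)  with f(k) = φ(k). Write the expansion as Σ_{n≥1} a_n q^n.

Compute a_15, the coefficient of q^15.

q^15  k|15↦φ(k): 15:8 5:4 3:2 1:1  a_15=15

a_15 = 15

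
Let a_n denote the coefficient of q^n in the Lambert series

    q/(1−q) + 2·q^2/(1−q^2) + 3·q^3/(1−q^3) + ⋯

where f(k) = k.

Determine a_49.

[q^49] f(1)=1,f(7)=7,f(49)=49 ⇒ 57

a_49 = 57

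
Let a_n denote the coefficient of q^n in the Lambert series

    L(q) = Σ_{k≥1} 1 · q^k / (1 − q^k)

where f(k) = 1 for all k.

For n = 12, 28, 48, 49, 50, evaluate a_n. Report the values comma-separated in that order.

d|12:{12,6,4,3,2,1}  Σf=1+1+1+1+1+1=6
q^28  k|28↦f(k): 28:1 14:1 7:1 4:1 2:1 1:1  a_28=6
q^48  k|48↦f(k): 48:1 24:1 16:1 12:1 8:1 6:1 4:1 3:1 2:1 1:1  a_48=10
q^49  k|49↦f(k): 49:1 7:1 1:1  a_49=3
q^50  k|50↦f(k): 1:1 2:1 5:1 10:1 25:1 50:1  a_50=6

6, 6, 10, 3, 6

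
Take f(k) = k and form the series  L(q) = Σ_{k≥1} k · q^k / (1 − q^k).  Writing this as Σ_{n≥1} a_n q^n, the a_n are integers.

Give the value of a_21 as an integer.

a_21 = 32

[q^21] f(21)=21,f(7)=7,f(3)=3,f(1)=1 ⇒ 32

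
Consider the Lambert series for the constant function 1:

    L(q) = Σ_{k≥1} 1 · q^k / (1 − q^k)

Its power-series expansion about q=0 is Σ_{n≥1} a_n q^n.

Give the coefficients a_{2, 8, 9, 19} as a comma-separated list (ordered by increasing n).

2, 4, 3, 2

d|2:{1,2}  Σf=1+1=2
d|8:{1,2,4,8}  Σf=1+1+1+1=4
n=9: 9·1 3·3 1·9  f→[1+1+1]=3
[q^19] f(19)=1,f(1)=1 ⇒ 2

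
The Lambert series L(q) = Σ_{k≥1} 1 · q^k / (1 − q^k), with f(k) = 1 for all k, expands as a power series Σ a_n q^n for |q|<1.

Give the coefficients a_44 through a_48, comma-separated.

d|44:{44,22,11,4,2,1}  Σf=1+1+1+1+1+1=6
n=45: 45·1 15·3 9·5 5·9 3·15 1·45  f→[1+1+1+1+1+1]=6
q^46  k|46↦f(k): 1:1 2:1 23:1 46:1  a_46=4
n=47: 1·47 47·1  f→[1+1]=2
n=48: 1·48 2·24 3·16 4·12 6·8 8·6 12·4 16·3 24·2 48·1  f→[1+1+1+1+1+1+1+1+1+1]=10

6, 6, 4, 2, 10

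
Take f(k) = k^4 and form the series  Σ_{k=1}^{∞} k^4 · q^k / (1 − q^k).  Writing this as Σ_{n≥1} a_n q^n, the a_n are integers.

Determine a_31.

a_31 = 923522

d|31:{31,1}  Σf=923521+1=923522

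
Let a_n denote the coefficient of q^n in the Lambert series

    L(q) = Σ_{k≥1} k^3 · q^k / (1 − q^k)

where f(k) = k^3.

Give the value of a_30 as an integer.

a_30 = 31752

d|30:{1,2,3,5,6,10,15,30}  Σf=1+8+27+125+216+1000+3375+27000=31752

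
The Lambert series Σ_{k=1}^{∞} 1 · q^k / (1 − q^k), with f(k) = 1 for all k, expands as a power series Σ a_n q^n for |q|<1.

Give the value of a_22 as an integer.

a_22 = 4

n=22: 1·22 2·11 11·2 22·1  f→[1+1+1+1]=4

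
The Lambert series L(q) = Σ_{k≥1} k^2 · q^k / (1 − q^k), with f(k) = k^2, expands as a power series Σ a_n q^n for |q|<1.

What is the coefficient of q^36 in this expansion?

d|36:{1,2,3,4,6,9,12,18,36}  Σf=1+4+9+16+36+81+144+324+1296=1911

a_36 = 1911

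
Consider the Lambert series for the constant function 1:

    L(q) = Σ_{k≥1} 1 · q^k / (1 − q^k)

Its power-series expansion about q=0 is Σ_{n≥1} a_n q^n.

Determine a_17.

q^17  k|17↦f(k): 1:1 17:1  a_17=2

a_17 = 2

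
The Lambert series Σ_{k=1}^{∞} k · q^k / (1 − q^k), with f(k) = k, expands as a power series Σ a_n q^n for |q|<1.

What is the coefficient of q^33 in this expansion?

a_33 = 48

d|33:{1,3,11,33}  Σf=1+3+11+33=48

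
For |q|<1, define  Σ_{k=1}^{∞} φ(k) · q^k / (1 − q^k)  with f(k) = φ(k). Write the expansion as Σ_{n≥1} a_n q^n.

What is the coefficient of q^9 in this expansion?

d|9:{9,3,1}  Σφ=6+2+1=9

a_9 = 9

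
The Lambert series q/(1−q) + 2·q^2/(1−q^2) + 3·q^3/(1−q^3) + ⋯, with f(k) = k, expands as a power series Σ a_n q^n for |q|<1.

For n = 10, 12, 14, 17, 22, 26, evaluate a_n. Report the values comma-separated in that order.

18, 28, 24, 18, 36, 42

q^10  k|10↦f(k): 10:10 5:5 2:2 1:1  a_10=18
n=12: 12·1 6·2 4·3 3·4 2·6 1·12  f→[12+6+4+3+2+1]=28
[q^14] f(14)=14,f(7)=7,f(2)=2,f(1)=1 ⇒ 24
q^17  k|17↦f(k): 17:17 1:1  a_17=18
n=22: 22·1 11·2 2·11 1·22  f→[22+11+2+1]=36
q^26  k|26↦f(k): 26:26 13:13 2:2 1:1  a_26=42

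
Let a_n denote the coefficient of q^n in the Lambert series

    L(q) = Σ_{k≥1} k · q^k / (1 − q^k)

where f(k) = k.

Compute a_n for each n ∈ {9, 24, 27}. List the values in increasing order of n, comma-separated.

13, 60, 40

n=9: 9·1 3·3 1·9  f→[9+3+1]=13
[q^24] f(24)=24,f(12)=12,f(8)=8,f(6)=6,f(4)=4,f(3)=3,f(2)=2,f(1)=1 ⇒ 60
d|27:{27,9,3,1}  Σf=27+9+3+1=40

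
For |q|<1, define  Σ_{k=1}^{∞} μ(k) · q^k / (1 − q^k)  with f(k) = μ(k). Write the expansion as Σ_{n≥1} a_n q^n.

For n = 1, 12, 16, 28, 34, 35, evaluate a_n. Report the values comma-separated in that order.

1, 0, 0, 0, 0, 0

q^1  k|1↦μ(k): 1:1  a_1=1
q^12  k|12↦μ(k): 12:0 6:1 4:0 3:-1 2:-1 1:1  a_12=0
q^16  k|16↦μ(k): 1:1 2:-1 4:0 8:0 16:0  a_16=0
d|28:{1,2,4,7,14,28}  Σμ=1+(-1)+0+(-1)+1+0=0
d|34:{1,2,17,34}  Σμ=1+(-1)+(-1)+1=0
[q^35] μ(35)=1,μ(7)=-1,μ(5)=-1,μ(1)=1 ⇒ 0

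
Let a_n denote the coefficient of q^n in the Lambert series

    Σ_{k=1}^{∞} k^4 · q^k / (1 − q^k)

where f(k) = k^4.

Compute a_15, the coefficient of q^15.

n=15: 1·15 3·5 5·3 15·1  f→[1+81+625+50625]=51332

a_15 = 51332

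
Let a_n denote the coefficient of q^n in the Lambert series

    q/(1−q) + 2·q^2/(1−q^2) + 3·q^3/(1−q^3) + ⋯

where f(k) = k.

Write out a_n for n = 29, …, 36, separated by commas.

30, 72, 32, 63, 48, 54, 48, 91

d|29:{1,29}  Σf=1+29=30
d|30:{30,15,10,6,5,3,2,1}  Σf=30+15+10+6+5+3+2+1=72
q^31  k|31↦f(k): 1:1 31:31  a_31=32
[q^32] f(32)=32,f(16)=16,f(8)=8,f(4)=4,f(2)=2,f(1)=1 ⇒ 63
n=33: 1·33 3·11 11·3 33·1  f→[1+3+11+33]=48
d|34:{1,2,17,34}  Σf=1+2+17+34=54
[q^35] f(1)=1,f(5)=5,f(7)=7,f(35)=35 ⇒ 48
q^36  k|36↦f(k): 1:1 2:2 3:3 4:4 6:6 9:9 12:12 18:18 36:36  a_36=91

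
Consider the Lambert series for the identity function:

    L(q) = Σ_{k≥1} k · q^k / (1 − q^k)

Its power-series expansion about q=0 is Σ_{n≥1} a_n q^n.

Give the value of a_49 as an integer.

a_49 = 57

[q^49] f(49)=49,f(7)=7,f(1)=1 ⇒ 57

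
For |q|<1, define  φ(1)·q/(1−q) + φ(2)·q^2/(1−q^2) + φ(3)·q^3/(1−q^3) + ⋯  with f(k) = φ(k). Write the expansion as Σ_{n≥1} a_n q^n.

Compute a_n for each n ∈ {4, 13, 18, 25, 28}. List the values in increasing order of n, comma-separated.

[q^4] φ(4)=2,φ(2)=1,φ(1)=1 ⇒ 4
[q^13] φ(13)=12,φ(1)=1 ⇒ 13
n=18: 1·18 2·9 3·6 6·3 9·2 18·1  φ→[1+1+2+2+6+6]=18
n=25: 1·25 5·5 25·1  φ→[1+4+20]=25
q^28  k|28↦φ(k): 28:12 14:6 7:6 4:2 2:1 1:1  a_28=28

4, 13, 18, 25, 28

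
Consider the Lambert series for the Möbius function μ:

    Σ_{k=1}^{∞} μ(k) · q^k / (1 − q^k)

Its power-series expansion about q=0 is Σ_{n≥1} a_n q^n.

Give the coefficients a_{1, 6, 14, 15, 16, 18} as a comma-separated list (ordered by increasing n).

n=1: 1·1  μ→[1]=1
n=6: 1·6 2·3 3·2 6·1  μ→[1+(-1)+(-1)+1]=0
q^14  k|14↦μ(k): 1:1 2:-1 7:-1 14:1  a_14=0
[q^15] μ(15)=1,μ(5)=-1,μ(3)=-1,μ(1)=1 ⇒ 0
[q^16] μ(1)=1,μ(2)=-1,μ(4)=0,μ(8)=0,μ(16)=0 ⇒ 0
d|18:{1,2,3,6,9,18}  Σμ=1+(-1)+(-1)+1+0+0=0

1, 0, 0, 0, 0, 0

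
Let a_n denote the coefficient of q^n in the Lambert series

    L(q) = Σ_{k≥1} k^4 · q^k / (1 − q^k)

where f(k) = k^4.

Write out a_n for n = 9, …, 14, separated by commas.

n=9: 1·9 3·3 9·1  f→[1+81+6561]=6643
d|10:{10,5,2,1}  Σf=10000+625+16+1=10642
[q^11] f(1)=1,f(11)=14641 ⇒ 14642
q^12  k|12↦f(k): 12:20736 6:1296 4:256 3:81 2:16 1:1  a_12=22386
[q^13] f(13)=28561,f(1)=1 ⇒ 28562
q^14  k|14↦f(k): 14:38416 7:2401 2:16 1:1  a_14=40834

6643, 10642, 14642, 22386, 28562, 40834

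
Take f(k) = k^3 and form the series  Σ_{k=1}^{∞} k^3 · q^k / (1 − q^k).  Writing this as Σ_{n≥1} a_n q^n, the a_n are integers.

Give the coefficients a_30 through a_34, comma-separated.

d|30:{1,2,3,5,6,10,15,30}  Σf=1+8+27+125+216+1000+3375+27000=31752
d|31:{1,31}  Σf=1+29791=29792
q^32  k|32↦f(k): 1:1 2:8 4:64 8:512 16:4096 32:32768  a_32=37449
q^33  k|33↦f(k): 1:1 3:27 11:1331 33:35937  a_33=37296
d|34:{34,17,2,1}  Σf=39304+4913+8+1=44226

31752, 29792, 37449, 37296, 44226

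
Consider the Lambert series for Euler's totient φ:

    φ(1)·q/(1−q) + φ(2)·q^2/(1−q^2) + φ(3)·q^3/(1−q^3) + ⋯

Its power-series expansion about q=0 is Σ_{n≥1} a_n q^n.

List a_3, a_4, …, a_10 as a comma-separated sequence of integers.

q^3  k|3↦φ(k): 1:1 3:2  a_3=3
[q^4] φ(1)=1,φ(2)=1,φ(4)=2 ⇒ 4
[q^5] φ(1)=1,φ(5)=4 ⇒ 5
d|6:{6,3,2,1}  Σφ=2+2+1+1=6
n=7: 1·7 7·1  φ→[1+6]=7
d|8:{8,4,2,1}  Σφ=4+2+1+1=8
n=9: 9·1 3·3 1·9  φ→[6+2+1]=9
n=10: 1·10 2·5 5·2 10·1  φ→[1+1+4+4]=10

3, 4, 5, 6, 7, 8, 9, 10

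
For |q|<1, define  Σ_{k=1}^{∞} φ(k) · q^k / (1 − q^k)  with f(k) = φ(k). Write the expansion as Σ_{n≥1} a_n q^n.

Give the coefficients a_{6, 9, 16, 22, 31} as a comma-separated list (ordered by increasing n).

d|6:{1,2,3,6}  Σφ=1+1+2+2=6
d|9:{9,3,1}  Σφ=6+2+1=9
d|16:{16,8,4,2,1}  Σφ=8+4+2+1+1=16
[q^22] φ(22)=10,φ(11)=10,φ(2)=1,φ(1)=1 ⇒ 22
n=31: 31·1 1·31  φ→[30+1]=31

6, 9, 16, 22, 31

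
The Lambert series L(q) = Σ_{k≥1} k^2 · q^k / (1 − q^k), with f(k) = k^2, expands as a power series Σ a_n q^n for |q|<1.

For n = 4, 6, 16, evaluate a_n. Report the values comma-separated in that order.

21, 50, 341

n=4: 1·4 2·2 4·1  f→[1+4+16]=21
[q^6] f(6)=36,f(3)=9,f(2)=4,f(1)=1 ⇒ 50
d|16:{16,8,4,2,1}  Σf=256+64+16+4+1=341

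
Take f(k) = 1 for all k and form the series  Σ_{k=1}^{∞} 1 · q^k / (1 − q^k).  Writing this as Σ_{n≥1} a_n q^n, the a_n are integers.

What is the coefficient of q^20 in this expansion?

d|20:{20,10,5,4,2,1}  Σf=1+1+1+1+1+1=6

a_20 = 6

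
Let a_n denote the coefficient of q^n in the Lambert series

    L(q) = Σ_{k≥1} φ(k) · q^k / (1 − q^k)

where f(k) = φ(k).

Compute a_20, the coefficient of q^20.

n=20: 20·1 10·2 5·4 4·5 2·10 1·20  φ→[8+4+4+2+1+1]=20

a_20 = 20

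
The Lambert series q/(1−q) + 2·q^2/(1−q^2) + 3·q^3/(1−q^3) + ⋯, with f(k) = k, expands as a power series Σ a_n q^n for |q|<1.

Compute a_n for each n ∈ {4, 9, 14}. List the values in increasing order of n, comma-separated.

7, 13, 24

d|4:{4,2,1}  Σf=4+2+1=7
d|9:{1,3,9}  Σf=1+3+9=13
[q^14] f(14)=14,f(7)=7,f(2)=2,f(1)=1 ⇒ 24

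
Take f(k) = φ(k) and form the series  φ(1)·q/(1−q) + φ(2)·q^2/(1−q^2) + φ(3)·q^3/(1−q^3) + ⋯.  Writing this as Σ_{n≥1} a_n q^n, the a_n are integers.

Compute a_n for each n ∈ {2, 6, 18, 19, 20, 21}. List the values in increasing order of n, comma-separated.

q^2  k|2↦φ(k): 2:1 1:1  a_2=2
n=6: 6·1 3·2 2·3 1·6  φ→[2+2+1+1]=6
q^18  k|18↦φ(k): 18:6 9:6 6:2 3:2 2:1 1:1  a_18=18
n=19: 1·19 19·1  φ→[1+18]=19
d|20:{1,2,4,5,10,20}  Σφ=1+1+2+4+4+8=20
q^21  k|21↦φ(k): 1:1 3:2 7:6 21:12  a_21=21

2, 6, 18, 19, 20, 21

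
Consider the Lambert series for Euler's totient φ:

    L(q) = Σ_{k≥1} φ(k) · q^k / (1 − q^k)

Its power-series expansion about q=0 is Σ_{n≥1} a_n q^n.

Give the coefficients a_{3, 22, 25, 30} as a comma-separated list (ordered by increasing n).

q^3  k|3↦φ(k): 3:2 1:1  a_3=3
n=22: 1·22 2·11 11·2 22·1  φ→[1+1+10+10]=22
d|25:{1,5,25}  Σφ=1+4+20=25
q^30  k|30↦φ(k): 30:8 15:8 10:4 6:2 5:4 3:2 2:1 1:1  a_30=30

3, 22, 25, 30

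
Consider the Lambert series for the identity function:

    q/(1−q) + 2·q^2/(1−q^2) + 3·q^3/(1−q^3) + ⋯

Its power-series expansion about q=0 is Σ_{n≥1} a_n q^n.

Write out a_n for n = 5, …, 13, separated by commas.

n=5: 5·1 1·5  f→[5+1]=6
[q^6] f(6)=6,f(3)=3,f(2)=2,f(1)=1 ⇒ 12
[q^7] f(1)=1,f(7)=7 ⇒ 8
n=8: 1·8 2·4 4·2 8·1  f→[1+2+4+8]=15
d|9:{1,3,9}  Σf=1+3+9=13
n=10: 10·1 5·2 2·5 1·10  f→[10+5+2+1]=18
n=11: 1·11 11·1  f→[1+11]=12
[q^12] f(12)=12,f(6)=6,f(4)=4,f(3)=3,f(2)=2,f(1)=1 ⇒ 28
[q^13] f(1)=1,f(13)=13 ⇒ 14

6, 12, 8, 15, 13, 18, 12, 28, 14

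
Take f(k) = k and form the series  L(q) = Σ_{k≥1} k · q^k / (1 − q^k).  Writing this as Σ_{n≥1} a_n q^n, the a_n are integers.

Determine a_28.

n=28: 28·1 14·2 7·4 4·7 2·14 1·28  f→[28+14+7+4+2+1]=56

a_28 = 56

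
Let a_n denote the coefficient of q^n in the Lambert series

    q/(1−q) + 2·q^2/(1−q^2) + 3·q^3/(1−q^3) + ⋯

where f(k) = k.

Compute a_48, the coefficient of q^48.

a_48 = 124

n=48: 1·48 2·24 3·16 4·12 6·8 8·6 12·4 16·3 24·2 48·1  f→[1+2+3+4+6+8+12+16+24+48]=124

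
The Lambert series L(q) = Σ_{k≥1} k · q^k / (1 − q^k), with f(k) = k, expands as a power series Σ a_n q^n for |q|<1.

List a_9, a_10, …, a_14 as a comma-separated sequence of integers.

13, 18, 12, 28, 14, 24

q^9  k|9↦f(k): 1:1 3:3 9:9  a_9=13
n=10: 1·10 2·5 5·2 10·1  f→[1+2+5+10]=18
n=11: 1·11 11·1  f→[1+11]=12
q^12  k|12↦f(k): 1:1 2:2 3:3 4:4 6:6 12:12  a_12=28
n=13: 13·1 1·13  f→[13+1]=14
q^14  k|14↦f(k): 1:1 2:2 7:7 14:14  a_14=24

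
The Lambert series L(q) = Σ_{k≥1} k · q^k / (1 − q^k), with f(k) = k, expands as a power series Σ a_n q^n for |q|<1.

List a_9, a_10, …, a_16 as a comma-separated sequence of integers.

13, 18, 12, 28, 14, 24, 24, 31

n=9: 9·1 3·3 1·9  f→[9+3+1]=13
[q^10] f(1)=1,f(2)=2,f(5)=5,f(10)=10 ⇒ 18
n=11: 11·1 1·11  f→[11+1]=12
d|12:{12,6,4,3,2,1}  Σf=12+6+4+3+2+1=28
[q^13] f(1)=1,f(13)=13 ⇒ 14
[q^14] f(14)=14,f(7)=7,f(2)=2,f(1)=1 ⇒ 24
d|15:{15,5,3,1}  Σf=15+5+3+1=24
q^16  k|16↦f(k): 16:16 8:8 4:4 2:2 1:1  a_16=31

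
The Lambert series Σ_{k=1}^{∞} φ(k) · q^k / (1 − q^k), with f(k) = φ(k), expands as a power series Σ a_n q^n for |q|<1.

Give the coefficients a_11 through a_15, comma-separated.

[q^11] φ(11)=10,φ(1)=1 ⇒ 11
q^12  k|12↦φ(k): 1:1 2:1 3:2 4:2 6:2 12:4  a_12=12
q^13  k|13↦φ(k): 1:1 13:12  a_13=13
n=14: 1·14 2·7 7·2 14·1  φ→[1+1+6+6]=14
q^15  k|15↦φ(k): 15:8 5:4 3:2 1:1  a_15=15

11, 12, 13, 14, 15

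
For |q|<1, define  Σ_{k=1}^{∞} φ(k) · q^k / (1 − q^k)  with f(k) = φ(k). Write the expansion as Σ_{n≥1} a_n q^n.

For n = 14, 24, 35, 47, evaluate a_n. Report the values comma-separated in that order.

d|14:{14,7,2,1}  Σφ=6+6+1+1=14
q^24  k|24↦φ(k): 24:8 12:4 8:4 6:2 4:2 3:2 2:1 1:1  a_24=24
n=35: 1·35 5·7 7·5 35·1  φ→[1+4+6+24]=35
d|47:{1,47}  Σφ=1+46=47

14, 24, 35, 47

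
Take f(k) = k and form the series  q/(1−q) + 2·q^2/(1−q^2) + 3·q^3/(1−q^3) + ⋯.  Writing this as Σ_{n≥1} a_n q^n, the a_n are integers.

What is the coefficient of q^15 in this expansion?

a_15 = 24

[q^15] f(1)=1,f(3)=3,f(5)=5,f(15)=15 ⇒ 24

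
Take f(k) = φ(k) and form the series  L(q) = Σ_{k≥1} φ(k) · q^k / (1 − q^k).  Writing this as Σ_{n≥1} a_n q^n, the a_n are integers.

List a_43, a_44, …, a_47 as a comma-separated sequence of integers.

d|43:{43,1}  Σφ=42+1=43
[q^44] φ(44)=20,φ(22)=10,φ(11)=10,φ(4)=2,φ(2)=1,φ(1)=1 ⇒ 44
[q^45] φ(45)=24,φ(15)=8,φ(9)=6,φ(5)=4,φ(3)=2,φ(1)=1 ⇒ 45
n=46: 1·46 2·23 23·2 46·1  φ→[1+1+22+22]=46
d|47:{47,1}  Σφ=46+1=47

43, 44, 45, 46, 47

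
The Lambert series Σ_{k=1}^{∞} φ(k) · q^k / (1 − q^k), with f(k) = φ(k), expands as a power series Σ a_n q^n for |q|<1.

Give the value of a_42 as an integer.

[q^42] φ(42)=12,φ(21)=12,φ(14)=6,φ(7)=6,φ(6)=2,φ(3)=2,φ(2)=1,φ(1)=1 ⇒ 42

a_42 = 42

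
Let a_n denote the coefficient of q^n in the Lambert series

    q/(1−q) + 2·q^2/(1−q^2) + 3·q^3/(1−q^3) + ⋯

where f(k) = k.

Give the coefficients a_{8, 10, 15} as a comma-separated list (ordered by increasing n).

15, 18, 24

d|8:{1,2,4,8}  Σf=1+2+4+8=15
[q^10] f(1)=1,f(2)=2,f(5)=5,f(10)=10 ⇒ 18
d|15:{15,5,3,1}  Σf=15+5+3+1=24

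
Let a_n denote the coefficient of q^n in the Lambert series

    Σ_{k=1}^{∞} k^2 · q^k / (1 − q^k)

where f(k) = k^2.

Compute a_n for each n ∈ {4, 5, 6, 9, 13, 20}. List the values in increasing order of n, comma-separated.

q^4  k|4↦f(k): 1:1 2:4 4:16  a_4=21
[q^5] f(5)=25,f(1)=1 ⇒ 26
[q^6] f(1)=1,f(2)=4,f(3)=9,f(6)=36 ⇒ 50
d|9:{1,3,9}  Σf=1+9+81=91
[q^13] f(13)=169,f(1)=1 ⇒ 170
d|20:{20,10,5,4,2,1}  Σf=400+100+25+16+4+1=546

21, 26, 50, 91, 170, 546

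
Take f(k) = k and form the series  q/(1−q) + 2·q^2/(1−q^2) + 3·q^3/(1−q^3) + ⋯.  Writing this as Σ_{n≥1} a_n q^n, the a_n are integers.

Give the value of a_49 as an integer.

a_49 = 57

n=49: 49·1 7·7 1·49  f→[49+7+1]=57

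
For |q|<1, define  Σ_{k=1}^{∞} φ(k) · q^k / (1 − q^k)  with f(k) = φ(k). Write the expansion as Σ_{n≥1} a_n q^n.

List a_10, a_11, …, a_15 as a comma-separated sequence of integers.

q^10  k|10↦φ(k): 10:4 5:4 2:1 1:1  a_10=10
[q^11] φ(1)=1,φ(11)=10 ⇒ 11
[q^12] φ(12)=4,φ(6)=2,φ(4)=2,φ(3)=2,φ(2)=1,φ(1)=1 ⇒ 12
[q^13] φ(1)=1,φ(13)=12 ⇒ 13
d|14:{1,2,7,14}  Σφ=1+1+6+6=14
n=15: 15·1 5·3 3·5 1·15  φ→[8+4+2+1]=15

10, 11, 12, 13, 14, 15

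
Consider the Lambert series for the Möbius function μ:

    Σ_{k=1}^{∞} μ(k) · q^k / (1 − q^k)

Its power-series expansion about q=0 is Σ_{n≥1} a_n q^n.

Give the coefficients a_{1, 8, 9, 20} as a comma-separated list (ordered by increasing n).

q^1  k|1↦μ(k): 1:1  a_1=1
q^8  k|8↦μ(k): 1:1 2:-1 4:0 8:0  a_8=0
d|9:{9,3,1}  Σμ=0+(-1)+1=0
[q^20] μ(1)=1,μ(2)=-1,μ(4)=0,μ(5)=-1,μ(10)=1,μ(20)=0 ⇒ 0

1, 0, 0, 0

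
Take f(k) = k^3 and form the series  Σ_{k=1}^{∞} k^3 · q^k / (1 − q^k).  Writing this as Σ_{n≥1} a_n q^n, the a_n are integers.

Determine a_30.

d|30:{1,2,3,5,6,10,15,30}  Σf=1+8+27+125+216+1000+3375+27000=31752

a_30 = 31752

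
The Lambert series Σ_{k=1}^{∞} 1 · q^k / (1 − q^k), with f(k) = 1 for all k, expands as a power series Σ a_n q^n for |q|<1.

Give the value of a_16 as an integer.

n=16: 16·1 8·2 4·4 2·8 1·16  f→[1+1+1+1+1]=5

a_16 = 5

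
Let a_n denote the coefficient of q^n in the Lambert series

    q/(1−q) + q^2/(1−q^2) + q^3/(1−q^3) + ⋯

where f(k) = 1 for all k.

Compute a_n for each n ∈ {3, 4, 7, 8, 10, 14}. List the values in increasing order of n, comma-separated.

2, 3, 2, 4, 4, 4

d|3:{3,1}  Σf=1+1=2
q^4  k|4↦f(k): 4:1 2:1 1:1  a_4=3
d|7:{7,1}  Σf=1+1=2
[q^8] f(8)=1,f(4)=1,f(2)=1,f(1)=1 ⇒ 4
q^10  k|10↦f(k): 1:1 2:1 5:1 10:1  a_10=4
[q^14] f(14)=1,f(7)=1,f(2)=1,f(1)=1 ⇒ 4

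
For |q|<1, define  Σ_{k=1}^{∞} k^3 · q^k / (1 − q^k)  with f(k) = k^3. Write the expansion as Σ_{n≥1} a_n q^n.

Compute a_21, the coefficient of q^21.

a_21 = 9632

d|21:{21,7,3,1}  Σf=9261+343+27+1=9632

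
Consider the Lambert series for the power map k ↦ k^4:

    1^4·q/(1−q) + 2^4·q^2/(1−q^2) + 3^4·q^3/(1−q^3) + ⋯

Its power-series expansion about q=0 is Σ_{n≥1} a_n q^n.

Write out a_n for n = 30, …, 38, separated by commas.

872644, 923522, 1118481, 1200644, 1419874, 1503652, 1813539, 1874162, 2215474

d|30:{30,15,10,6,5,3,2,1}  Σf=810000+50625+10000+1296+625+81+16+1=872644
[q^31] f(31)=923521,f(1)=1 ⇒ 923522
n=32: 32·1 16·2 8·4 4·8 2·16 1·32  f→[1048576+65536+4096+256+16+1]=1118481
d|33:{33,11,3,1}  Σf=1185921+14641+81+1=1200644
q^34  k|34↦f(k): 34:1336336 17:83521 2:16 1:1  a_34=1419874
[q^35] f(35)=1500625,f(7)=2401,f(5)=625,f(1)=1 ⇒ 1503652
q^36  k|36↦f(k): 1:1 2:16 3:81 4:256 6:1296 9:6561 12:20736 18:104976 36:1679616  a_36=1813539
[q^37] f(1)=1,f(37)=1874161 ⇒ 1874162
d|38:{1,2,19,38}  Σf=1+16+130321+2085136=2215474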